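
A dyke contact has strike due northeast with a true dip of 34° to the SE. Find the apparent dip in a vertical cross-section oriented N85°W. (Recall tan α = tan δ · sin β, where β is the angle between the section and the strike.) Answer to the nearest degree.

27°

The section lies 50° from the strike.
tan α = tan 34° × sin 50° = 0.6745 × 0.7660 = 0.5167
α = arctan(0.5167) = 27.33°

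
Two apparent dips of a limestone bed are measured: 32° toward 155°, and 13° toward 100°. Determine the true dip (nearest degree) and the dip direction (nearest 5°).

true dip 33°, dip direction 170°

Each apparent-dip line lies in the plane. As unit vectors (x east, y north, z up), v₁ plunges 32°→155° and v₂ plunges 13°→100°.
The plane normal is n = v₁ × v₂ ∝ (0.083, -0.428, 0.677).
tan δ = √(n_x²+n_y²)/n_z = 0.436/0.677, so δ = 32.8°.
Dip direction = atan2(0.083, -0.428) = 169° (azimuth of n's horizontal projection).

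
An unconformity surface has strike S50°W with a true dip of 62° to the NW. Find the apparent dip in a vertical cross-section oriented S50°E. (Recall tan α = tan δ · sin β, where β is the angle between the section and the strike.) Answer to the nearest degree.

Angle between strike (S50°W) and section (S50°E): β = 80°.
tan α = tan 62° × sin 80° = 1.8807 × 0.9848 = 1.8522
apparent dip = arctan 1.8522 = 61.63°

62°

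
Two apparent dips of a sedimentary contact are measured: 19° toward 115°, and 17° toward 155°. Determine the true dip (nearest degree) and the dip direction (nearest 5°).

Each apparent-dip line lies in the plane. As unit vectors (x east, y north, z up), v₁ plunges 19°→115° and v₂ plunges 17°→155°.
Cross product v₁ × v₂ gives the pole to the plane: n ∝ (0.165, -0.119, 0.581).
tan δ = √(n_x²+n_y²)/n_z = 0.204/0.581, so δ = 19.3°.
Dip direction = azimuth of (n_x, n_y) = atan2(0.165, -0.119) = 126°.

true dip 19°, dip direction 125°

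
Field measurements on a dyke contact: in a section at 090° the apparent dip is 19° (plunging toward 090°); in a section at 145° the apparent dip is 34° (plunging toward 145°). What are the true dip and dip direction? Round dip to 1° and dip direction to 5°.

true dip 34°, dip direction 150°

Each apparent-dip line lies in the plane. As unit vectors (x east, y north, z up), v₁ plunges 19°→090° and v₂ plunges 34°→145°.
n = v₁ × v₂ = (0.221, -0.374, 0.642) (taken with n_z > 0).
Dip δ = arctan(|n_h|/n_z) = arctan(0.434/0.642) = 34.1°.
Dip direction = atan2(0.221, -0.374) = 149° (azimuth of n's horizontal projection).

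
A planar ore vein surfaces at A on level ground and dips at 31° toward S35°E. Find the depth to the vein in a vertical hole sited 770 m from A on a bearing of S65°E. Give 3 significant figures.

401 m

The hole lies 30° from the dip direction, so the down-dip offset is 770 × cos 30° = 666.84 m.
Depth = down-dip offset × tan(dip) = 666.84 × tan 31° = 666.84 × 0.6009
Depth = 400.68 m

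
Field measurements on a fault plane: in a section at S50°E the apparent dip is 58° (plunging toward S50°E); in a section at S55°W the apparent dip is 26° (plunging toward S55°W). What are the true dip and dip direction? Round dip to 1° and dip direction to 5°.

Each apparent-dip line lies in the plane. As unit vectors (x east, y north, z up), v₁ plunges 58°→S50°E and v₂ plunges 26°→S55°W.
The plane normal is n = v₁ × v₂ ∝ (0.288, -0.802, 0.460).
tan δ = √(n_x²+n_y²)/n_z = 0.852/0.460, so δ = 61.6°.
Dip direction = azimuth of (n_x, n_y) = atan2(0.288, -0.802) = 160°.

true dip 62°, dip direction 160°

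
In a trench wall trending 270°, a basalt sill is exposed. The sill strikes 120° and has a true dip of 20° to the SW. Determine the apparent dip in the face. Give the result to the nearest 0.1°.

Angle between strike (120°) and section (270°): β = 30°.
tan(apparent dip) = tan 20° · sin 30° = 0.1820
α = arctan(0.1820) = 10.31°

10.3°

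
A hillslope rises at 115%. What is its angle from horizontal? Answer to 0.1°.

49.0°

tan θ = 115/100 = 1.1500
θ = arctan(1.1500) = 48.99°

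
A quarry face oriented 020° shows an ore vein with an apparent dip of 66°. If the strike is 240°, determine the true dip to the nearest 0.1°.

74.0°

β = acute angle between strike 240° and section 020° = 40°.
tan(true dip) = tan 66° / sin 40° = 3.4942
true dip = arctan 3.4942 = 74.03°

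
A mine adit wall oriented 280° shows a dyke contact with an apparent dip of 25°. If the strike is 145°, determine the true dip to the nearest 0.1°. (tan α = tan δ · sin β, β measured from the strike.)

33.4°

The section is 45° from the strike.
tan δ = tan α / sin β = tan 25° / sin 45° = 0.4663 / 0.7071 = 0.6595
δ = arctan(0.6595) = 33.40°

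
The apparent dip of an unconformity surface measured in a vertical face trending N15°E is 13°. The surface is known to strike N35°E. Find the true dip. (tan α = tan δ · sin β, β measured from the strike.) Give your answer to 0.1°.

The section is 20° from the strike.
tan δ = tan α / sin β = tan 13° / sin 20° = 0.2309 / 0.3420 = 0.6750
true dip = arctan 0.6750 = 34.02°

34.0°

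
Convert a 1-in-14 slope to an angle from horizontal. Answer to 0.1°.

tan θ = 1/14 = 0.0714
θ = arctan(0.0714) = 4.09°

4.1°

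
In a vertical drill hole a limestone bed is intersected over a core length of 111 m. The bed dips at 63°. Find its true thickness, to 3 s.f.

True thickness t = h · cos(dip) = 111 × cos 63°
t = 111 × 0.4540 = 50.393 m

50.4 m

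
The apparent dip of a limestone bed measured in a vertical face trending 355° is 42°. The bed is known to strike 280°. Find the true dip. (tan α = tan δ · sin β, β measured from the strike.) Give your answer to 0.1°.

The section is 75° from the strike.
tan(true dip) = tan 42° / sin 75° = 0.9322
true dip = arctan 0.9322 = 42.99°

43.0°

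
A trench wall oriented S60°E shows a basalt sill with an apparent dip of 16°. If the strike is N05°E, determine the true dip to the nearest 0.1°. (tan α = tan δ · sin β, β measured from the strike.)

β = acute angle between strike N05°E and section S60°E = 65°.
tan(true dip) = tan 16° / sin 65° = 0.3164
true dip = arctan 0.3164 = 17.56°

17.6°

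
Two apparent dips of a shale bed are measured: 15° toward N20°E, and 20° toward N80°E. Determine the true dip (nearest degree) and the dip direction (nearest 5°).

The two traces are lines in the plane: v₁ = (sin 20°·cos 15°, cos 20°·cos 15°, −sin 15°), v₂ = (sin 80°·cos 20°, cos 80°·cos 20°, −sin 20°).
n = v₁ × v₂ = (0.268, 0.127, 0.786) (taken with n_z > 0).
True dip = arccos(n_z / |n|) = arccos(0.9356) = 20.7°.
The horizontal component of n points toward azimuth atan2(n_x, n_y) = 65°, the dip direction.

true dip 21°, dip direction 065°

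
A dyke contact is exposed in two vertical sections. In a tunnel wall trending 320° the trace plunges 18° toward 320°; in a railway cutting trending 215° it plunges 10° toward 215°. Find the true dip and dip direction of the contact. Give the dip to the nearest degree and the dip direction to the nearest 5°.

Represent each trace as a vector plunging at its apparent dip toward its trend (east-north-up frame): v₁ = (-0.611, 0.729, -0.309), v₂ = (-0.565, -0.807, -0.174).
n = v₁ × v₂ = (-0.376, 0.068, 0.905) (taken with n_z > 0).
Dip δ = arctan(|n_h|/n_z) = arctan(0.382/0.905) = 22.9°.
Dip direction = azimuth of (n_x, n_y) = atan2(-0.376, 0.068) = 280°.

true dip 23°, dip direction 280°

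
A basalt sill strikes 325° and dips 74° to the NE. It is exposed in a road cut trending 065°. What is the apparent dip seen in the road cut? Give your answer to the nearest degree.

74°

The section lies 80° from the strike.
tan α = tan 74° × sin 80° = 3.4874 × 0.9848 = 3.4344
α = arctan(3.4344) = 73.77°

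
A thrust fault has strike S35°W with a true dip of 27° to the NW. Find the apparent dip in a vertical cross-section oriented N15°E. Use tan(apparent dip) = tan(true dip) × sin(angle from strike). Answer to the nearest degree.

10°

The strike is S35°W and the section trends N15°E; the acute angle between them is β = 20°.
tan α = tan 27° × sin 20° = 0.5095 × 0.3420 = 0.1743
apparent dip = arctan 0.1743 = 9.89°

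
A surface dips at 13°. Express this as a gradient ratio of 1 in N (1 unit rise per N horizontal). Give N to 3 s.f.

1 in 4.33

1 : N means tan θ = 1/N, so N = 1/tan 13° = 1/0.2309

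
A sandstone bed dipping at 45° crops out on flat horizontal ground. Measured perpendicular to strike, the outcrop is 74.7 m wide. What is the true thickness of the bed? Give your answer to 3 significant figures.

True thickness t = w · sin(dip) = 74.7 × sin 45°
t = 74.7 × 0.7071 = 52.821 m

52.8 m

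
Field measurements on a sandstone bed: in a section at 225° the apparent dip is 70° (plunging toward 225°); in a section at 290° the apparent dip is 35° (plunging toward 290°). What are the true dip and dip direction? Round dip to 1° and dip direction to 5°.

Each apparent-dip line lies in the plane. As unit vectors (x east, y north, z up), v₁ plunges 70°→225° and v₂ plunges 35°→290°.
Cross product v₁ × v₂ gives the pole to the plane: n ∝ (-0.402, -0.585, 0.254).
tan δ = √(n_x²+n_y²)/n_z = 0.709/0.254, so δ = 70.3°.
Dip direction = atan2(-0.402, -0.585) = 215° (azimuth of n's horizontal projection).

true dip 70°, dip direction 215°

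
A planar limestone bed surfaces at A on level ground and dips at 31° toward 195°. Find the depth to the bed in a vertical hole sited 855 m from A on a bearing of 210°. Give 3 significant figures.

496 m

The hole lies 15° from the dip direction, so the down-dip offset is 855 × cos 15° = 825.87 m.
Depth = down-dip offset × tan(dip) = 825.87 × tan 31° = 825.87 × 0.6009
Depth = 496.23 m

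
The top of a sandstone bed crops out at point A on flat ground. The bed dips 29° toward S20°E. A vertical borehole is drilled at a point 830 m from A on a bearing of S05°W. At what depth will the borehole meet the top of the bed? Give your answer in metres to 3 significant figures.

The hole lies 25° from the dip direction, so the down-dip offset is 830 × cos 25° = 752.24 m.
Depth = down-dip offset × tan(dip) = 752.24 × tan 29° = 752.24 × 0.5543
Depth = 416.97 m

417 m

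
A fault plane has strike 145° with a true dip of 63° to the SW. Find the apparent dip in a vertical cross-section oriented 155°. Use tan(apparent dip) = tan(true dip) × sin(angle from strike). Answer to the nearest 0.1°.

The section lies 10° from the strike.
tan(apparent dip) = tan 63° · sin 10° = 0.3408
α = arctan(0.3408) = 18.82°

18.8°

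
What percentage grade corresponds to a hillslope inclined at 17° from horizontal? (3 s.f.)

30.6%

grade % = 100 × tan 17° = 100 × 0.3057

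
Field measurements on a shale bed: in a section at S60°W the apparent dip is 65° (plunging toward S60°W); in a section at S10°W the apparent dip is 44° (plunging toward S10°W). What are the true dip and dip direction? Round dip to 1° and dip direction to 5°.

Represent each trace as a vector plunging at its apparent dip toward its trend (east-north-up frame): v₁ = (-0.366, -0.211, -0.906), v₂ = (-0.125, -0.708, -0.695).
Cross product v₁ × v₂ gives the pole to the plane: n ∝ (-0.495, -0.141, 0.233).
True dip = arccos(n_z / |n|) = arccos(0.4121) = 65.7°.
The horizontal component of n points toward azimuth atan2(n_x, n_y) = 254°, the dip direction.

true dip 66°, dip direction 255°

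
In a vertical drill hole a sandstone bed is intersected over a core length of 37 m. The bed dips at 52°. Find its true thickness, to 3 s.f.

True thickness t = h · cos(dip) = 37 × cos 52°
t = 37 × 0.6157 = 22.779 m

22.8 m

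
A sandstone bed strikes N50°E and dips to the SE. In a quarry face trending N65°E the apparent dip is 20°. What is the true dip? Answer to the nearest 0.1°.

54.6°

The section is 15° from the strike.
tan(true dip) = tan 20° / sin 15° = 1.4063
δ = arctan(1.4063) = 54.58°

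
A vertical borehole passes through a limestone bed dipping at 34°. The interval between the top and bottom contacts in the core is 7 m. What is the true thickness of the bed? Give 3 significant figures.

5.80 m

True thickness t = h · cos(dip) = 7 × cos 34°
t = 7 × 0.8290 = 5.803 m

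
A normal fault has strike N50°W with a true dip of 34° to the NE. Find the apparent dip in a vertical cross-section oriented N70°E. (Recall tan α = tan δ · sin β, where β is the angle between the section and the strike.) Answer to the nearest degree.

The strike is N50°W and the section trends N70°E; the acute angle between them is β = 60°.
tan α = tan 34° × sin 60° = 0.6745 × 0.8660 = 0.5841
apparent dip = arctan 0.5841 = 30.29°

30°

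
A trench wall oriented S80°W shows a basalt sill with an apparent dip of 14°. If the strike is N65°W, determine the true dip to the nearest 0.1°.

23.5°

β = acute angle between strike N65°W and section S80°W = 35°.
tan(true dip) = tan 14° / sin 35° = 0.4347
true dip = arctan 0.4347 = 23.49°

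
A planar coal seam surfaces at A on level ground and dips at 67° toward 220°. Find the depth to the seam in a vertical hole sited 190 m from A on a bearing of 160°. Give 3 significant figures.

224 m

The hole lies 60° from the dip direction, so the down-dip offset is 190 × cos 60° = 95.00 m.
Depth = down-dip offset × tan(dip) = 95.00 × tan 67° = 95.00 × 2.3559
Depth = 223.81 m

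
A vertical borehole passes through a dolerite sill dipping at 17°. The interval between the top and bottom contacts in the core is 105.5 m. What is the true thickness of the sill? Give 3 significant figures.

101 m

True thickness t = h · cos(dip) = 105.5 × cos 17°
t = 105.5 × 0.9563 = 100.890 m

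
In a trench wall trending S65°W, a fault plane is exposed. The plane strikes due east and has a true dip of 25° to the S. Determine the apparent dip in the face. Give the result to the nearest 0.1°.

11.1°

The section lies 25° from the strike.
tan(apparent dip) = tan 25° · sin 25° = 0.1971
apparent dip = arctan 0.1971 = 11.15°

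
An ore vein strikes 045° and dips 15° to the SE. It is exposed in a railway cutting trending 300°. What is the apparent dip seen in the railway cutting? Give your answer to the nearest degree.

15°

Angle between strike (045°) and section (300°): β = 75°.
tan α = tan 15° × sin 75° = 0.2679 × 0.9659 = 0.2588
α = arctan(0.2588) = 14.51°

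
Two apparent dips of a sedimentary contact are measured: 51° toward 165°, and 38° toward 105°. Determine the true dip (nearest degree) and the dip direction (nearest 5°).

true dip 51°, dip direction 155°

The two traces are lines in the plane: v₁ = (sin 165°·cos 51°, cos 165°·cos 51°, −sin 51°), v₂ = (sin 105°·cos 38°, cos 105°·cos 38°, −sin 38°).
Cross product v₁ × v₂ gives the pole to the plane: n ∝ (0.216, -0.491, 0.429).
Dip δ = arctan(|n_h|/n_z) = arctan(0.537/0.429) = 51.3°.
The horizontal component of n points toward azimuth atan2(n_x, n_y) = 156°, the dip direction.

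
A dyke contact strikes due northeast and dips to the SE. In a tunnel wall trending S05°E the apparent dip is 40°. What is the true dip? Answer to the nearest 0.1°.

The section is 50° from the strike.
tan(true dip) = tan 40° / sin 50° = 1.0954
true dip = arctan 1.0954 = 47.61°

47.6°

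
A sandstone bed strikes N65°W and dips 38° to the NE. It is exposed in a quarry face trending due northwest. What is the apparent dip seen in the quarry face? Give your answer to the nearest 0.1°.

The strike is N65°W and the section trends due northwest; the acute angle between them is β = 20°.
tan(apparent dip) = tan 38° · sin 20° = 0.2672
α = arctan(0.2672) = 14.96°

15.0°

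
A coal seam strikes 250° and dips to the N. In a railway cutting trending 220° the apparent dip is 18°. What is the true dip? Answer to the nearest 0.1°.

The section is 30° from the strike.
tan δ = tan α / sin β = tan 18° / sin 30° = 0.3249 / 0.5000 = 0.6498
δ = arctan(0.6498) = 33.02°

33.0°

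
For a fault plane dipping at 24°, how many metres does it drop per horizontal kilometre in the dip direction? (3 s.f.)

drop per km = 1000 × tan 24° = 1000 × 0.4452

445 m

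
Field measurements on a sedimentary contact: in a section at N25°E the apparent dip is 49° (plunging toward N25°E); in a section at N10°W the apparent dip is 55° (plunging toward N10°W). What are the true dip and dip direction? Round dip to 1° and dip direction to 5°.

Represent each trace as a vector plunging at its apparent dip toward its trend (east-north-up frame): v₁ = (0.277, 0.595, -0.755), v₂ = (-0.100, 0.565, -0.819).
n = v₁ × v₂ = (-0.061, 0.302, 0.216) (taken with n_z > 0).
tan δ = √(n_x²+n_y²)/n_z = 0.308/0.216, so δ = 55.0°.
The horizontal component of n points toward azimuth atan2(n_x, n_y) = 349°, the dip direction.

true dip 55°, dip direction 350°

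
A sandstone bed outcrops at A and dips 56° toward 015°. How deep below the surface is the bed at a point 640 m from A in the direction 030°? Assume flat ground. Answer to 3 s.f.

917 m

The hole lies 15° from the dip direction, so the down-dip offset is 640 × cos 15° = 618.19 m.
Depth = down-dip offset × tan(dip) = 618.19 × tan 56° = 618.19 × 1.4826
Depth = 916.51 m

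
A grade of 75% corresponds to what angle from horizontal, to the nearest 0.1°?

36.9°

tan θ = 75/100 = 0.7500
θ = arctan(0.7500) = 36.87°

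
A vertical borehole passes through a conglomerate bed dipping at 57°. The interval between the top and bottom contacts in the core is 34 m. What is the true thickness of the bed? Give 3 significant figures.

True thickness t = h · cos(dip) = 34 × cos 57°
t = 34 × 0.5446 = 18.518 m

18.5 m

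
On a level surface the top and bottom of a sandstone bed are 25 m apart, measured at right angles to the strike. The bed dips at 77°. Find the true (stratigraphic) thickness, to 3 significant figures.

True thickness t = w · sin(dip) = 25 × sin 77°
t = 25 × 0.9744 = 24.359 m

24.4 m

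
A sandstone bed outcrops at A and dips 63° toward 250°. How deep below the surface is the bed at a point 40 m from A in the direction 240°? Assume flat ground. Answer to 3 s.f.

The hole lies 10° from the dip direction, so the down-dip offset is 40 × cos 10° = 39.39 m.
Depth = down-dip offset × tan(dip) = 39.39 × tan 63° = 39.39 × 1.9626
Depth = 77.31 m

77.3 m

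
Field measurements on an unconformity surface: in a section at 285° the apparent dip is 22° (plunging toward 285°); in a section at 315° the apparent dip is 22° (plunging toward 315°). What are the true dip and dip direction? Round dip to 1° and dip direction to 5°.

Represent each trace as a vector plunging at its apparent dip toward its trend (east-north-up frame): v₁ = (-0.896, 0.240, -0.375), v₂ = (-0.656, 0.656, -0.375).
n = v₁ × v₂ = (-0.156, 0.090, 0.430) (taken with n_z > 0).
True dip = arccos(n_z / |n|) = arccos(0.9225) = 22.7°.
Dip direction = atan2(-0.156, 0.090) = 300° (azimuth of n's horizontal projection).

true dip 23°, dip direction 300°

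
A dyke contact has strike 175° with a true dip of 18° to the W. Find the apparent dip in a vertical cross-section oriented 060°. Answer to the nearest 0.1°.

Angle between strike (175°) and section (060°): β = 65°.
tan(apparent dip) = tan 18° · sin 65° = 0.2945
α = arctan(0.2945) = 16.41°

16.4°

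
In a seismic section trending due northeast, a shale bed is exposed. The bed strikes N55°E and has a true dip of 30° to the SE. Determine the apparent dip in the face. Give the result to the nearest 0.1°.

5.7°

Angle between strike (N55°E) and section (due northeast): β = 10°.
tan(apparent dip) = tan 30° · sin 10° = 0.1003
α = arctan(0.1003) = 5.73°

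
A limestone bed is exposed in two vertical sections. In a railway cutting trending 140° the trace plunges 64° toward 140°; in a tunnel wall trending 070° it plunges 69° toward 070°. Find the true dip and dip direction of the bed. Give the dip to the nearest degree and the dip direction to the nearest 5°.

true dip 71°, dip direction 095°

Each apparent-dip line lies in the plane. As unit vectors (x east, y north, z up), v₁ plunges 64°→140° and v₂ plunges 69°→070°.
n = v₁ × v₂ = (0.424, -0.040, 0.148) (taken with n_z > 0).
True dip = arccos(n_z / |n|) = arccos(0.3278) = 70.9°.
Dip direction = atan2(0.424, -0.040) = 95° (azimuth of n's horizontal projection).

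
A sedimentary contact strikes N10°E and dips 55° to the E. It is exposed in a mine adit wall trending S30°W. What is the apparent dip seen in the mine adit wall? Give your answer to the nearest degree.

26°

The section lies 20° from the strike.
tan(apparent dip) = tan 55° · sin 20° = 0.4885
α = arctan(0.4885) = 26.03°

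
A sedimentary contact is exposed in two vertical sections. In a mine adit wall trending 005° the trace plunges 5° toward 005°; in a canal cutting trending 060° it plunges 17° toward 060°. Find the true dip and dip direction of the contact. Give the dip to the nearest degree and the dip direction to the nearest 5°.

true dip 18°, dip direction 080°

Represent each trace as a vector plunging at its apparent dip toward its trend (east-north-up frame): v₁ = (0.087, 0.992, -0.087), v₂ = (0.828, 0.478, -0.292).
Cross product v₁ × v₂ gives the pole to the plane: n ∝ (0.248, 0.047, 0.780).
tan δ = √(n_x²+n_y²)/n_z = 0.253/0.780, so δ = 18.0°.
The horizontal component of n points toward azimuth atan2(n_x, n_y) = 79°, the dip direction.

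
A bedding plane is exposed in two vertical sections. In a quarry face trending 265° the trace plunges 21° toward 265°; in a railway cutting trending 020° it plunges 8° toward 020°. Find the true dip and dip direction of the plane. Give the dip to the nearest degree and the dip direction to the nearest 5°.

true dip 27°, dip direction 305°

Represent each trace as a vector plunging at its apparent dip toward its trend (east-north-up frame): v₁ = (-0.930, -0.081, -0.358), v₂ = (0.339, 0.931, -0.139).
The plane normal is n = v₁ × v₂ ∝ (-0.345, 0.251, 0.838).
Dip δ = arctan(|n_h|/n_z) = arctan(0.426/0.838) = 27.0°.
Dip direction = atan2(-0.345, 0.251) = 306° (azimuth of n's horizontal projection).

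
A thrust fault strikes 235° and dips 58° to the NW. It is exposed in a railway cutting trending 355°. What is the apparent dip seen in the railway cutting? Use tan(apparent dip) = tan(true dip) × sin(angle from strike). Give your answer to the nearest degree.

54°

Angle between strike (235°) and section (355°): β = 60°.
tan(apparent dip) = tan 58° · sin 60° = 1.3859
α = arctan(1.3859) = 54.19°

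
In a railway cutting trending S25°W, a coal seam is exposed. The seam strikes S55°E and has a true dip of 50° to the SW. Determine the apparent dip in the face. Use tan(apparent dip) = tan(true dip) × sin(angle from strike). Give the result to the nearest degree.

50°

The section lies 80° from the strike.
tan α = tan 50° × sin 80° = 1.1918 × 0.9848 = 1.1736
apparent dip = arctan 1.1736 = 49.57°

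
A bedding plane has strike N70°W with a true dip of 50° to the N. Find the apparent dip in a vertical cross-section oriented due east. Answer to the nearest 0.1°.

22.2°

The strike is N70°W and the section trends due east; the acute angle between them is β = 20°.
tan(apparent dip) = tan 50° · sin 20° = 0.4076
apparent dip = arctan 0.4076 = 22.18°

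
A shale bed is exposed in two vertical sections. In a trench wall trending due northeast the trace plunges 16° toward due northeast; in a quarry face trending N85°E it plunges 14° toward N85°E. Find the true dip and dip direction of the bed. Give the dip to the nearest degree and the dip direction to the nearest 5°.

Each apparent-dip line lies in the plane. As unit vectors (x east, y north, z up), v₁ plunges 16°→due northeast and v₂ plunges 14°→N85°E.
The plane normal is n = v₁ × v₂ ∝ (0.141, 0.102, 0.600).
True dip = arccos(n_z / |n|) = arccos(0.9603) = 16.2°.
The horizontal component of n points toward azimuth atan2(n_x, n_y) = 54°, the dip direction.

true dip 16°, dip direction 055°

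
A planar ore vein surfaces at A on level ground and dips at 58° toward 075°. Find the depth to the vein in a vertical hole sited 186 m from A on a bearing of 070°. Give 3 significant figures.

The hole lies 5° from the dip direction, so the down-dip offset is 186 × cos 5° = 185.29 m.
Depth = down-dip offset × tan(dip) = 185.29 × tan 58° = 185.29 × 1.6003
Depth = 296.53 m

297 m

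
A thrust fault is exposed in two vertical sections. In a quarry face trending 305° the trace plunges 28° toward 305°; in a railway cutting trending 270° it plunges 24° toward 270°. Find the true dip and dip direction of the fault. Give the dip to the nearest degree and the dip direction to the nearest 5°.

Represent each trace as a vector plunging at its apparent dip toward its trend (east-north-up frame): v₁ = (-0.723, 0.506, -0.469), v₂ = (-0.914, -0.000, -0.407).
The plane normal is n = v₁ × v₂ ∝ (-0.206, 0.135, 0.463).
True dip = arccos(n_z / |n|) = arccos(0.8828) = 28.0°.
The horizontal component of n points toward azimuth atan2(n_x, n_y) = 303°, the dip direction.

true dip 28°, dip direction 305°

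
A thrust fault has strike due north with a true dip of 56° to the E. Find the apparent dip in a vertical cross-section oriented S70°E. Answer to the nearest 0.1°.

The strike is due north and the section trends S70°E; the acute angle between them is β = 70°.
tan(apparent dip) = tan 56° · sin 70° = 1.3932
apparent dip = arctan 1.3932 = 54.33°

54.3°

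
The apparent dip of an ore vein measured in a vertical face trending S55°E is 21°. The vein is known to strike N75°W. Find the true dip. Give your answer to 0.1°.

The section is 20° from the strike.
tan(true dip) = tan 21° / sin 20° = 1.1223
δ = arctan(1.1223) = 48.30°

48.3°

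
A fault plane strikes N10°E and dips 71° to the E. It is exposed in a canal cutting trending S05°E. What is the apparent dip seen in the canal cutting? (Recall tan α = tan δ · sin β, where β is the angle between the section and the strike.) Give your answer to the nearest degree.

37°

Angle between strike (N10°E) and section (S05°E): β = 15°.
tan α = tan 71° × sin 15° = 2.9042 × 0.2588 = 0.7517
α = arctan(0.7517) = 36.93°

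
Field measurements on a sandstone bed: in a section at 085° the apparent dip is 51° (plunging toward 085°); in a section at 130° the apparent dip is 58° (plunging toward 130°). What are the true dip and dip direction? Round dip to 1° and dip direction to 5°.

Represent each trace as a vector plunging at its apparent dip toward its trend (east-north-up frame): v₁ = (0.627, 0.055, -0.777), v₂ = (0.406, -0.341, -0.848).
Cross product v₁ × v₂ gives the pole to the plane: n ∝ (0.311, -0.216, 0.236).
True dip = arccos(n_z / |n|) = arccos(0.5283) = 58.1°.
Dip direction = atan2(0.311, -0.216) = 125° (azimuth of n's horizontal projection).

true dip 58°, dip direction 125°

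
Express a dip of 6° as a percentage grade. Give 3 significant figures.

grade % = 100 × tan 6° = 100 × 0.1051

10.5%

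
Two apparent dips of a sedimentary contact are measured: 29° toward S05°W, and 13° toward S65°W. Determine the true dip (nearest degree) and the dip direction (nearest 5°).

true dip 29°, dip direction 180°

The two traces are lines in the plane: v₁ = (sin 185°·cos 29°, cos 185°·cos 29°, −sin 29°), v₂ = (sin 245°·cos 13°, cos 245°·cos 13°, −sin 13°).
n = v₁ × v₂ = (0.004, -0.411, 0.738) (taken with n_z > 0).
tan δ = √(n_x²+n_y²)/n_z = 0.411/0.738, so δ = 29.1°.
Dip direction = atan2(0.004, -0.411) = 179° (azimuth of n's horizontal projection).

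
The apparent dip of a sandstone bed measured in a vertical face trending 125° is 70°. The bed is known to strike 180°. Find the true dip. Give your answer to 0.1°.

β = acute angle between strike 180° and section 125° = 55°.
tan δ = tan α / sin β = tan 70° / sin 55° = 2.7475 / 0.8192 = 3.3541
true dip = arctan 3.3541 = 73.40°

73.4°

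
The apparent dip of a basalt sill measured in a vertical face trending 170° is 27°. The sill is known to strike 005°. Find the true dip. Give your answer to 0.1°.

63.1°

β = acute angle between strike 005° and section 170° = 15°.
tan(true dip) = tan 27° / sin 15° = 1.9687
true dip = arctan 1.9687 = 63.07°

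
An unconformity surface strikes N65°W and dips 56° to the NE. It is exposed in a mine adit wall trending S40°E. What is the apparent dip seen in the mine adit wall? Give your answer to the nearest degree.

The section lies 25° from the strike.
tan α = tan 56° × sin 25° = 1.4826 × 0.4226 = 0.6266
apparent dip = arctan 0.6266 = 32.07°

32°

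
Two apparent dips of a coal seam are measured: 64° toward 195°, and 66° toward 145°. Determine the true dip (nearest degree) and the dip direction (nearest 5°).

The two traces are lines in the plane: v₁ = (sin 195°·cos 64°, cos 195°·cos 64°, −sin 64°), v₂ = (sin 145°·cos 66°, cos 145°·cos 66°, −sin 66°).
n = v₁ × v₂ = (0.087, -0.313, 0.137) (taken with n_z > 0).
tan δ = √(n_x²+n_y²)/n_z = 0.325/0.137, so δ = 67.2°.
The horizontal component of n points toward azimuth atan2(n_x, n_y) = 164°, the dip direction.

true dip 67°, dip direction 165°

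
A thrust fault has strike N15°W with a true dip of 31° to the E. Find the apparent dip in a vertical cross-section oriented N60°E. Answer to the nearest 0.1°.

The strike is N15°W and the section trends N60°E; the acute angle between them is β = 75°.
tan α = tan 31° × sin 75° = 0.6009 × 0.9659 = 0.5804
α = arctan(0.5804) = 30.13°

30.1°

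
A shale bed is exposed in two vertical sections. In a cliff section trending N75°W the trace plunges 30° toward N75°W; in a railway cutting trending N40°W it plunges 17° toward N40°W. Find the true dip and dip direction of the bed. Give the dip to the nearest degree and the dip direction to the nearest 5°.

The two traces are lines in the plane: v₁ = (sin 285°·cos 30°, cos 285°·cos 30°, −sin 30°), v₂ = (sin 320°·cos 17°, cos 320°·cos 17°, −sin 17°).
The plane normal is n = v₁ × v₂ ∝ (-0.301, -0.063, 0.475).
True dip = arccos(n_z / |n|) = arccos(0.8397) = 32.9°.
Dip direction = azimuth of (n_x, n_y) = atan2(-0.301, -0.063) = 258°.

true dip 33°, dip direction 260°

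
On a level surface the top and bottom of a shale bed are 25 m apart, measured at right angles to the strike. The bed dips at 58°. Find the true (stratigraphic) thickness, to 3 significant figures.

21.2 m

True thickness t = w · sin(dip) = 25 × sin 58°
t = 25 × 0.8480 = 21.201 m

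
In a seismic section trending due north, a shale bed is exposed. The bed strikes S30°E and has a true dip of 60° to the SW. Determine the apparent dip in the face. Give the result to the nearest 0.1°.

40.9°

Angle between strike (S30°E) and section (due north): β = 30°.
tan α = tan 60° × sin 30° = 1.7321 × 0.5000 = 0.8660
α = arctan(0.8660) = 40.89°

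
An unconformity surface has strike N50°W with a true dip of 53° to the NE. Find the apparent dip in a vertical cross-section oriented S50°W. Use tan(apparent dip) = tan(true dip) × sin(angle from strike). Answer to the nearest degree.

53°

Angle between strike (N50°W) and section (S50°W): β = 80°.
tan α = tan 53° × sin 80° = 1.3270 × 0.9848 = 1.3069
apparent dip = arctan 1.3069 = 52.58°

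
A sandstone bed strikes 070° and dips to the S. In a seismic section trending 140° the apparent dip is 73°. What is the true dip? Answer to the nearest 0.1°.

74.0°

β = acute angle between strike 070° and section 140° = 70°.
tan(true dip) = tan 73° / sin 70° = 3.4808
δ = arctan(3.4808) = 73.97°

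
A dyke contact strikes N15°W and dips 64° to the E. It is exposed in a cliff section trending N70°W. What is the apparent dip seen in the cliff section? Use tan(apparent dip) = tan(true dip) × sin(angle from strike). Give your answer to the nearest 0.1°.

59.2°

The section lies 55° from the strike.
tan α = tan 64° × sin 55° = 2.0503 × 0.8192 = 1.6795
apparent dip = arctan 1.6795 = 59.23°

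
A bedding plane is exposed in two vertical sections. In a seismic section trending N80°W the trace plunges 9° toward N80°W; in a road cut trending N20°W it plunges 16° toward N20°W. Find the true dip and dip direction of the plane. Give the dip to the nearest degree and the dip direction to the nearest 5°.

true dip 16°, dip direction 335°

Each apparent-dip line lies in the plane. As unit vectors (x east, y north, z up), v₁ plunges 9°→N80°W and v₂ plunges 16°→N20°W.
Cross product v₁ × v₂ gives the pole to the plane: n ∝ (-0.094, 0.217, 0.822).
True dip = arccos(n_z / |n|) = arccos(0.9611) = 16.0°.
Dip direction = atan2(-0.094, 0.217) = 337° (azimuth of n's horizontal projection).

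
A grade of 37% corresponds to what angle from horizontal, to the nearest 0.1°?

tan θ = 37/100 = 0.3700
θ = arctan(0.3700) = 20.30°

20.3°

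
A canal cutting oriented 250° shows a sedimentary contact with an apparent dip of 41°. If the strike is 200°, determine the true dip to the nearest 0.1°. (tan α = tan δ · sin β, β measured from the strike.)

The section is 50° from the strike.
tan(true dip) = tan 41° / sin 50° = 1.1348
δ = arctan(1.1348) = 48.61°

48.6°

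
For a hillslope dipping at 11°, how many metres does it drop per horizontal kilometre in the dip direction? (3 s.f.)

194 m

drop per km = 1000 × tan 11° = 1000 × 0.1944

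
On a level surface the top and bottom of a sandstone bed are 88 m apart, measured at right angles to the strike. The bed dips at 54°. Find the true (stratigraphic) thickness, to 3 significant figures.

True thickness t = w · sin(dip) = 88 × sin 54°
t = 88 × 0.8090 = 71.193 m

71.2 m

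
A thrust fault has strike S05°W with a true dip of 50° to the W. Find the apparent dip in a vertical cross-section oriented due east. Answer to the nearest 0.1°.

The strike is S05°W and the section trends due east; the acute angle between them is β = 85°.
tan α = tan 50° × sin 85° = 1.1918 × 0.9962 = 1.1872
α = arctan(1.1872) = 49.89°

49.9°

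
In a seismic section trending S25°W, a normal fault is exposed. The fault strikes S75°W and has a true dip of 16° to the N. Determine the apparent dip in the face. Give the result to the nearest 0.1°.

The section lies 50° from the strike.
tan α = tan 16° × sin 50° = 0.2867 × 0.7660 = 0.2197
apparent dip = arctan 0.2197 = 12.39°

12.4°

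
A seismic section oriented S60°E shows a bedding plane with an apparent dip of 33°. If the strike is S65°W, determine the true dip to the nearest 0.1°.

38.4°

The section is 55° from the strike.
tan δ = tan α / sin β = tan 33° / sin 55° = 0.6494 / 0.8192 = 0.7928
true dip = arctan 0.7928 = 38.41°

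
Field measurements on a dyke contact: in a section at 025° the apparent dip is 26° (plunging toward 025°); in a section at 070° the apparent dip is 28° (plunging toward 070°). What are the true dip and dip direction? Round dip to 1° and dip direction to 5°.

The two traces are lines in the plane: v₁ = (sin 25°·cos 26°, cos 25°·cos 26°, −sin 26°), v₂ = (sin 70°·cos 28°, cos 70°·cos 28°, −sin 28°).
n = v₁ × v₂ = (0.250, 0.185, 0.561) (taken with n_z > 0).
tan δ = √(n_x²+n_y²)/n_z = 0.311/0.561, so δ = 29.0°.
Dip direction = atan2(0.250, 0.185) = 53° (azimuth of n's horizontal projection).

true dip 29°, dip direction 055°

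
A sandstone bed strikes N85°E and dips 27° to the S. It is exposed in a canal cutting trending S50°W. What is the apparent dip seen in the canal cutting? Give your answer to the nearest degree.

16°

Angle between strike (N85°E) and section (S50°W): β = 35°.
tan α = tan 27° × sin 35° = 0.5095 × 0.5736 = 0.2923
apparent dip = arctan 0.2923 = 16.29°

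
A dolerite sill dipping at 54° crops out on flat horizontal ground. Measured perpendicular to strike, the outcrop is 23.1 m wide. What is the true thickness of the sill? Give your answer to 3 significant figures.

18.7 m

True thickness t = w · sin(dip) = 23.1 × sin 54°
t = 23.1 × 0.8090 = 18.688 m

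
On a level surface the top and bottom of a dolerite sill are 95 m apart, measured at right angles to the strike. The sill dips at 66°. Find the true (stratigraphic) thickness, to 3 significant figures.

True thickness t = w · sin(dip) = 95 × sin 66°
t = 95 × 0.9135 = 86.787 m

86.8 m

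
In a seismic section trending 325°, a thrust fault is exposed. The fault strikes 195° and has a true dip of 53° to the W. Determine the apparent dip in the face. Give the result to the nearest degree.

45°

The strike is 195° and the section trends 325°; the acute angle between them is β = 50°.
tan(apparent dip) = tan 53° · sin 50° = 1.0166
apparent dip = arctan 1.0166 = 45.47°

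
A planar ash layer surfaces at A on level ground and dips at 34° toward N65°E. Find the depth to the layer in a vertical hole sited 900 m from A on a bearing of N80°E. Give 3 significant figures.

The hole lies 15° from the dip direction, so the down-dip offset is 900 × cos 15° = 869.33 m.
Depth = down-dip offset × tan(dip) = 869.33 × tan 34° = 869.33 × 0.6745
Depth = 586.37 m

586 m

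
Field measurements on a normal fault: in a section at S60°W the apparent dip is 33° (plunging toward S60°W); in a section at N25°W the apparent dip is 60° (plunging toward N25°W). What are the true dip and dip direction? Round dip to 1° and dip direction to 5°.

true dip 62°, dip direction 310°

The two traces are lines in the plane: v₁ = (sin 240°·cos 33°, cos 240°·cos 33°, −sin 33°), v₂ = (sin 335°·cos 60°, cos 335°·cos 60°, −sin 60°).
n = v₁ × v₂ = (-0.610, 0.514, 0.418) (taken with n_z > 0).
tan δ = √(n_x²+n_y²)/n_z = 0.798/0.418, so δ = 62.4°.
Dip direction = atan2(-0.610, 0.514) = 310° (azimuth of n's horizontal projection).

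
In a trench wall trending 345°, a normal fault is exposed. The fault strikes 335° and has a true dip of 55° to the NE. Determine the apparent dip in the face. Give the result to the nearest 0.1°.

13.9°

The section lies 10° from the strike.
tan α = tan 55° × sin 10° = 1.4281 × 0.1736 = 0.2480
apparent dip = arctan 0.2480 = 13.93°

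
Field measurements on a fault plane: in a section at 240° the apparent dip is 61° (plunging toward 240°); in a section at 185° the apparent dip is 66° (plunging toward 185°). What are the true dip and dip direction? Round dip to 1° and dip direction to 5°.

Each apparent-dip line lies in the plane. As unit vectors (x east, y north, z up), v₁ plunges 61°→240° and v₂ plunges 66°→185°.
Cross product v₁ × v₂ gives the pole to the plane: n ∝ (-0.133, -0.353, 0.162).
Dip δ = arctan(|n_h|/n_z) = arctan(0.377/0.162) = 66.8°.
Dip direction = atan2(-0.133, -0.353) = 201° (azimuth of n's horizontal projection).

true dip 67°, dip direction 200°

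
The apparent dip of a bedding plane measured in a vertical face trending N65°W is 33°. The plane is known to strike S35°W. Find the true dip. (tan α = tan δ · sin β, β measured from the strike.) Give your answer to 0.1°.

β = acute angle between strike S35°W and section N65°W = 80°.
tan(true dip) = tan 33° / sin 80° = 0.6594
δ = arctan(0.6594) = 33.40°

33.4°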